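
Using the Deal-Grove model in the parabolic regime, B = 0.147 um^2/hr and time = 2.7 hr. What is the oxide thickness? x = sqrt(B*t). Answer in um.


Step 1: Compute B*t = 0.147 * 2.7 = 0.3969
Step 2: x = sqrt(0.3969)
x = 0.63 um


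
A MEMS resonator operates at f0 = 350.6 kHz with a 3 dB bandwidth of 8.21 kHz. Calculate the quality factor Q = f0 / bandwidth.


Step 1: Q = f0 / bandwidth
Step 2: Q = 350.6 / 8.21
Q = 42.7


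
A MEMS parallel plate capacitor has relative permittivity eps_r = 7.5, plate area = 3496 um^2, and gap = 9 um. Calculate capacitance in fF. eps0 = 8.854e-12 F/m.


Step 1: Convert area to m^2: A = 3496e-12 m^2
Step 2: Convert gap to m: d = 9e-6 m
Step 3: C = eps0 * eps_r * A / d
C = 8.854e-12 * 7.5 * 3496e-12 / 9e-6
Step 4: Convert to fF (multiply by 1e15).
C = 25.79 fF


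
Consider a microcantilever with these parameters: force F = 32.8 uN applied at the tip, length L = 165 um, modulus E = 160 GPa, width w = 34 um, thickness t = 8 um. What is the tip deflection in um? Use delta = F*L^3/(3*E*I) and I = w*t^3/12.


Step 1: Calculate the second moment of area.
I = w * t^3 / 12 = 34 * 8^3 / 12 = 1450.6667 um^4
Step 2: Convert E to consistent units (1 GPa = 1000 uN/um^2).
E = 160 GPa = 160000 uN/um^2
Step 3: Calculate tip deflection.
delta = F * L^3 / (3 * E * I)
delta = 32.8 * 165^3 / (3 * 160000 * 1450.6667)
delta = 0.2116 um


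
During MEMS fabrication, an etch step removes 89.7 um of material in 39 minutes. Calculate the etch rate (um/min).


Step 1: Etch rate = depth / time
Step 2: rate = 89.7 / 39
rate = 2.3 um/min


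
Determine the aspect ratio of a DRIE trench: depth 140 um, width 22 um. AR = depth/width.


Step 1: AR = depth / width
Step 2: AR = 140 / 22
AR = 6.4


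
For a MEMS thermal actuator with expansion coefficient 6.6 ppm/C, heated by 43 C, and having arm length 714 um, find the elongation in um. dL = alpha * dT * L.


Step 1: Convert CTE: alpha = 6.6 ppm/C = 6.6e-6 /C
Step 2: dL = 6.6e-6 * 43 * 714
dL = 0.2026 um


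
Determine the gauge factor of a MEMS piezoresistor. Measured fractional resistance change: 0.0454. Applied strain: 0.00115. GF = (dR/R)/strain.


Step 1: Identify values.
dR/R = 0.0454, strain = 0.00115
Step 2: GF = (dR/R) / strain = 0.0454 / 0.00115
GF = 39.5


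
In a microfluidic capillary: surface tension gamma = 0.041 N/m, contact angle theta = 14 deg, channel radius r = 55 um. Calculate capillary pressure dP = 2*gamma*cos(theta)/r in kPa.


Step 1: cos(14 deg) = 0.9703
Step 2: Convert r to m: r = 55e-6 m
Step 3: dP = 2 * 0.041 * 0.9703 / 55e-6 = 1446.6 Pa
Step 4: Convert Pa to kPa (divide by 1000).
dP = 1.45 kPa


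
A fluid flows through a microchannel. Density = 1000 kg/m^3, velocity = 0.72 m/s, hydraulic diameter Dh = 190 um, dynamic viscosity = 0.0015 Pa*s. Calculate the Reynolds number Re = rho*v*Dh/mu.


Step 1: Convert Dh to meters: Dh = 190e-6 m
Step 2: Re = rho * v * Dh / mu
Re = 1000 * 0.72 * 190e-6 / 0.0015
Re = 91.2


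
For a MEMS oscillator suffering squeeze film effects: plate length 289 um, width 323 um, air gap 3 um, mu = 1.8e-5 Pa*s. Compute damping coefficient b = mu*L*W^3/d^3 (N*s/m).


Step 1: Convert to SI.
L = 289e-6 m, W = 323e-6 m, d = 3e-6 m
Step 2: W^3 = (323e-6)^3 = 3.37e-11 m^3
Step 3: d^3 = (3e-6)^3 = 2.70e-17 m^3
Step 4: b = 1.8e-5 * 289e-6 * 3.37e-11 / 2.70e-17
b = 6.49e-03 N*s/m


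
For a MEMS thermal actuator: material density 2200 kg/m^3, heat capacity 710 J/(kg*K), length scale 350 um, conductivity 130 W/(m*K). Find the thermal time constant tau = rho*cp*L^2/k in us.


Step 1: Convert L to m: L = 350e-6 m
Step 2: L^2 = (350e-6)^2 = 1.225e-07 m^2
Step 3: tau = 2200 * 710 * 1.225e-07 / 130 = 1.47188462e-03 s
Step 4: Convert to microseconds (multiply by 1e6).
tau = 1471.885 us


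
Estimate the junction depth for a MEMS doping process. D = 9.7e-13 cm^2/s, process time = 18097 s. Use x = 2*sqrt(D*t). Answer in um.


Step 1: Compute D*t = 9.7e-13 * 18097 = 1.755409e-08 cm^2
Step 2: sqrt(D*t) = 1.3249e-04 cm
Step 3: x = 2 * 1.3249e-04 cm = 2.6498e-04 cm
Step 4: Convert to um (1 cm = 1e4 um): x = 2.65 um


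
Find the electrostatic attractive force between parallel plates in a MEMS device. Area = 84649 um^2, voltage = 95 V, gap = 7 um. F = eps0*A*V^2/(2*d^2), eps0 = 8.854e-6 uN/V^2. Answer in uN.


Step 1: Identify parameters.
eps0 = 8.854e-6 uN/V^2, A = 84649 um^2, V = 95 V, d = 7 um
Step 2: Compute V^2 = 95^2 = 9025
Step 3: Compute d^2 = 7^2 = 49
Step 4: F = 0.5 * 8.854e-6 * 84649 * 9025 / 49
F = 69.021 uN


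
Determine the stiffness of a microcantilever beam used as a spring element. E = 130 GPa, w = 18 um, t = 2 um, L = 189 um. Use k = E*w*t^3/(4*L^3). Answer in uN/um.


Step 1: Convert E to consistent units (1 GPa = 1000 uN/um^2).
E = 130 GPa = 130000 uN/um^2
Step 2: Compute t^3 = 2^3 = 8
Step 3: Compute L^3 = 189^3 = 6751269
Step 4: k = 130000 * 18 * 8 / (4 * 6751269)
k = 0.6932 uN/um


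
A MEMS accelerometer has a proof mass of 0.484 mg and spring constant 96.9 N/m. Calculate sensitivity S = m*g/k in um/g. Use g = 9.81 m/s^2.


Step 1: Convert mass: m = 0.484 mg = 4.84e-07 kg
Step 2: S = m * g / k = 4.84e-07 * 9.81 / 96.9
Step 3: S = 4.90e-08 m/g
Step 4: Convert to um/g: S = 0.049 um/g


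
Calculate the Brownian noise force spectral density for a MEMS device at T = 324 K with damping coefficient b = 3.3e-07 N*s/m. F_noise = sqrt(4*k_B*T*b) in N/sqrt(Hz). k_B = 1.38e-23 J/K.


Step 1: Compute 4 * k_B * T * b
= 4 * 1.38e-23 * 324 * 3.3e-07
= 5.9020e-27 N^2/Hz
Step 2: F_noise = sqrt(5.9020e-27)
F_noise = 7.68e-14 N/sqrt(Hz)


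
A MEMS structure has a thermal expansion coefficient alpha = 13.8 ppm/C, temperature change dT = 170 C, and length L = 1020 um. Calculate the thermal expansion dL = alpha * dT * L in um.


Step 1: Convert CTE: alpha = 13.8 ppm/C = 13.8e-6 /C
Step 2: dL = 13.8e-6 * 170 * 1020
dL = 2.3929 um


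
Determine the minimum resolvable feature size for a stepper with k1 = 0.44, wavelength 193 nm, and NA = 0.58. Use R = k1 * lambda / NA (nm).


Step 1: Identify values: k1 = 0.44, lambda = 193 nm, NA = 0.58
Step 2: R = k1 * lambda / NA
R = 0.44 * 193 / 0.58
R = 146.4 nm


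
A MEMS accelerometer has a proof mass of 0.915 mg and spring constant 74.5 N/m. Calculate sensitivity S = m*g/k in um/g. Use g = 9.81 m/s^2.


Step 1: Convert mass: m = 0.915 mg = 9.15e-07 kg
Step 2: S = m * g / k = 9.15e-07 * 9.81 / 74.5
Step 3: S = 1.20e-07 m/g
Step 4: Convert to um/g: S = 0.12 um/g


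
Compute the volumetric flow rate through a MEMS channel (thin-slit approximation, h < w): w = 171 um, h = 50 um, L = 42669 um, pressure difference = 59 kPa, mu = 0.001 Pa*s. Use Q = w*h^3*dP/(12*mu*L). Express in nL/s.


Step 1: Convert all dimensions to SI (meters).
w = 171e-6 m, h = 50e-6 m, L = 42669e-6 m, dP = 59e3 Pa
Step 2: Q = w * h^3 * dP / (12 * mu * L)
Q = 171e-6 * (50e-6)^3 * 59e3 / (12 * 0.001 * 42669e-6) = 2.463e-09 m^3/s
Step 3: Convert Q from m^3/s to nL/s (1 m^3 = 1e12 nL, so multiply by 1e12).
Q = 2463.0 nL/s


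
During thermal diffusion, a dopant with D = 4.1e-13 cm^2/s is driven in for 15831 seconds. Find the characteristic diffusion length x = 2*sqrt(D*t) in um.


Step 1: Compute D*t = 4.1e-13 * 15831 = 6.49071e-09 cm^2
Step 2: sqrt(D*t) = 8.05649e-05 cm
Step 3: x = 2 * 8.05649e-05 cm = 1.611298e-04 cm
Step 4: Convert to um (1 cm = 1e4 um): x = 1.611 um


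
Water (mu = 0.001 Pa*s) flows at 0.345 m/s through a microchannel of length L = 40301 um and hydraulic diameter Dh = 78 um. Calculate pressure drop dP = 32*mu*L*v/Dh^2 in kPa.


Step 1: Convert to SI: L = 40301e-6 m, Dh = 78e-6 m
Step 2: dP = 32 * 0.001 * 40301e-6 * 0.345 / (78e-6)^2
Step 3: dP = 73130.02 Pa
Step 4: Convert to kPa: dP = 73.13 kPa


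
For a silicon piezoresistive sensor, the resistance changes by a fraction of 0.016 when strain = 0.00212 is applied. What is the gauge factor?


Step 1: Identify values.
dR/R = 0.016, strain = 0.00212
Step 2: GF = (dR/R) / strain = 0.016 / 0.00212
GF = 7.5


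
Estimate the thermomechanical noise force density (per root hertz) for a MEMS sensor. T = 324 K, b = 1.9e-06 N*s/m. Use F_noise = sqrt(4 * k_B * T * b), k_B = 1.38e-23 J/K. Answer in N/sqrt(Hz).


Step 1: Compute 4 * k_B * T * b
= 4 * 1.38e-23 * 324 * 1.9e-06
= 3.3981e-26 N^2/Hz
Step 2: F_noise = sqrt(3.3981e-26)
F_noise = 1.84e-13 N/sqrt(Hz)


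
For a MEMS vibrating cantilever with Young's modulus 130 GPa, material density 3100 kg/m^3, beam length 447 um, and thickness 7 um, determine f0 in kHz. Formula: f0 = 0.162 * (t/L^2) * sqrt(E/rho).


Step 1: Convert units to SI.
t_SI = 7e-6 m, L_SI = 447e-6 m
Step 2: Calculate sqrt(E/rho).
sqrt(130e9 / 3100) = 6475.76 m/s
Step 3: Compute f0.
f0 = 0.162 * 7e-6 / (447e-6)^2 * 6475.76 = 36752.7 Hz = 36.75 kHz


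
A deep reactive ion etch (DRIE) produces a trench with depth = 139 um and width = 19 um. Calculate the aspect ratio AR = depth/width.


Step 1: AR = depth / width
Step 2: AR = 139 / 19
AR = 7.3


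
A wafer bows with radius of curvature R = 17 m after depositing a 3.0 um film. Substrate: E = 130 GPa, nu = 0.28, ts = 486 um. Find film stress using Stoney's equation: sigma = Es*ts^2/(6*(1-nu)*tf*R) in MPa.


Step 1: Compute numerator: Es * ts^2 = 130 * 486^2 = 30705480 (GPa*um^2)
Step 2: Compute denominator (R in um): 6*(1-nu)*tf*R = 6*0.72*3.0*17e6 = 220320000.0 (um^2)
Step 3: sigma (GPa) = 30705480 / 220320000.0 = 1.39368e-01 GPa
Step 4: Convert to MPa (x1000): sigma = 139.4 MPa


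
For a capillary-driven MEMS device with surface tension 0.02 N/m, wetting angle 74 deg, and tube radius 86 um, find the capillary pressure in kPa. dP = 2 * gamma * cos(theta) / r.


Step 1: cos(74 deg) = 0.2756
Step 2: Convert r to m: r = 86e-6 m
Step 3: dP = 2 * 0.02 * 0.2756 / 86e-6 = 128.2 Pa
Step 4: Convert Pa to kPa (divide by 1000).
dP = 0.13 kPa


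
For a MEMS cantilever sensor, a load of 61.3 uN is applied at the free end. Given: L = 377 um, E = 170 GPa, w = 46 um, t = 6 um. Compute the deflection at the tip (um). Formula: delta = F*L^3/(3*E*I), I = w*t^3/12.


Step 1: Calculate the second moment of area.
I = w * t^3 / 12 = 46 * 6^3 / 12 = 828.0 um^4
Step 2: Convert E to consistent units (1 GPa = 1000 uN/um^2).
E = 170 GPa = 170000 uN/um^2
Step 3: Calculate tip deflection.
delta = F * L^3 / (3 * E * I)
delta = 61.3 * 377^3 / (3 * 170000 * 828.0)
delta = 7.7783 um


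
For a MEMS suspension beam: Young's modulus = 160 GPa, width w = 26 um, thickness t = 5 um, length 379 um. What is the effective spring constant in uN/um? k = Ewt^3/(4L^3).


Step 1: Convert E to consistent units (1 GPa = 1000 uN/um^2).
E = 160 GPa = 160000 uN/um^2
Step 2: Compute t^3 = 5^3 = 125
Step 3: Compute L^3 = 379^3 = 54439939
Step 4: k = 160000 * 26 * 125 / (4 * 54439939)
k = 2.388 uN/um


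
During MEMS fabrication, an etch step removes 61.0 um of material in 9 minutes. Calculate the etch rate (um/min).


Step 1: Etch rate = depth / time
Step 2: rate = 61.0 / 9
rate = 6.778 um/min


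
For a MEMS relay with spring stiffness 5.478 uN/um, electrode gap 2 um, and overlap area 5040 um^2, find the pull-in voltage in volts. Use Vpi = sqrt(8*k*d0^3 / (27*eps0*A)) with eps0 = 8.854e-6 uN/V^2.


Step 1: Compute numerator: 8 * k * d0^3 = 8 * 5.478 * 2^3 = 350.592
Step 2: Compute denominator: 27 * eps0 * A = 27 * 8.854e-6 * 5040 = 1.204852
Step 3: Vpi = sqrt(350.592 / 1.204852)
Vpi = 17.06 V


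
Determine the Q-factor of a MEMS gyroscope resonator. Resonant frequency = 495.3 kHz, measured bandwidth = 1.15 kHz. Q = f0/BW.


Step 1: Q = f0 / bandwidth
Step 2: Q = 495.3 / 1.15
Q = 430.7


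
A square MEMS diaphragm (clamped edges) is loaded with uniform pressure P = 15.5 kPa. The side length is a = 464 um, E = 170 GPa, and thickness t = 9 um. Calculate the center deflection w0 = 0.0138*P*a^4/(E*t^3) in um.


Step 1: Convert pressure to compatible units (E is in GPa, so P in GPa).
P = 15.5 kPa = 15.5e-6 GPa
Step 2: Compute numerator: 0.0138 * P * a^4.
a^4 = 464^4 = 46352367616
numerator = 0.0138 * 15.5e-6 * 46352367616 = 9.91e+03
Step 3: Compute denominator: E * t^3 = 170 * 9^3 = 123930
Step 4: w0 = numerator / denominator = 9.91e+03 / 123930 = 0.08 um


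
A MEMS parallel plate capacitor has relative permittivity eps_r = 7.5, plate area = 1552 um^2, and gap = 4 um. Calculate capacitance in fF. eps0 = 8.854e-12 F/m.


Step 1: Convert area to m^2: A = 1552e-12 m^2
Step 2: Convert gap to m: d = 4e-6 m
Step 3: C = eps0 * eps_r * A / d
C = 8.854e-12 * 7.5 * 1552e-12 / 4e-6
Step 4: Convert to fF (multiply by 1e15).
C = 25.77 fF


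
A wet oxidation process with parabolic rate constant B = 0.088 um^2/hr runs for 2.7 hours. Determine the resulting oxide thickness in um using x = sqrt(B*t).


Step 1: Compute B*t = 0.088 * 2.7 = 0.2376
Step 2: x = sqrt(0.2376)
x = 0.487 um


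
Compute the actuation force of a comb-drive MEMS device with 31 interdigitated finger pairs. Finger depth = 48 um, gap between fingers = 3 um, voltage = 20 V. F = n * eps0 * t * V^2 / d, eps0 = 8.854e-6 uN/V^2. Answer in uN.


Step 1: Parameters: n=31, eps0=8.854e-6 uN/V^2, t=48 um, V=20 V, d=3 um
Step 2: V^2 = 400
Step 3: F = 31 * 8.854e-6 * 48 * 400 / 3
F = 1.757 uN


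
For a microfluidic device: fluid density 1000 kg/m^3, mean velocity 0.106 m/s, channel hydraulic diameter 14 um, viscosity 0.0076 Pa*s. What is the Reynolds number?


Step 1: Convert Dh to meters: Dh = 14e-6 m
Step 2: Re = rho * v * Dh / mu
Re = 1000 * 0.106 * 14e-6 / 0.0076
Re = 0.195


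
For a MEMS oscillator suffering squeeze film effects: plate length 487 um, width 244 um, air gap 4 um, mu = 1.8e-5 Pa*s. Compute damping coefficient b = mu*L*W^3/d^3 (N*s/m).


Step 1: Convert to SI.
L = 487e-6 m, W = 244e-6 m, d = 4e-6 m
Step 2: W^3 = (244e-6)^3 = 1.45e-11 m^3
Step 3: d^3 = (4e-6)^3 = 6.40e-17 m^3
Step 4: b = 1.8e-5 * 487e-6 * 1.45e-11 / 6.40e-17
b = 1.99e-03 N*s/m


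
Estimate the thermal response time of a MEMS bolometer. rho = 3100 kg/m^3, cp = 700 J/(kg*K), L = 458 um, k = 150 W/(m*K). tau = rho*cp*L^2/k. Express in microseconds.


Step 1: Convert L to m: L = 458e-6 m
Step 2: L^2 = (458e-6)^2 = 2.09764e-07 m^2
Step 3: tau = 3100 * 700 * 2.09764e-07 / 150 = 3.03458587e-03 s
Step 4: Convert to microseconds (multiply by 1e6).
tau = 3034.586 us


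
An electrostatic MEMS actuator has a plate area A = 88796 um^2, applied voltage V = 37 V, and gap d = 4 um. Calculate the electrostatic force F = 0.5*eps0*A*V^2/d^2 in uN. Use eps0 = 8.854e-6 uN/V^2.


Step 1: Identify parameters.
eps0 = 8.854e-6 uN/V^2, A = 88796 um^2, V = 37 V, d = 4 um
Step 2: Compute V^2 = 37^2 = 1369
Step 3: Compute d^2 = 4^2 = 16
Step 4: F = 0.5 * 8.854e-6 * 88796 * 1369 / 16
F = 33.635 uN


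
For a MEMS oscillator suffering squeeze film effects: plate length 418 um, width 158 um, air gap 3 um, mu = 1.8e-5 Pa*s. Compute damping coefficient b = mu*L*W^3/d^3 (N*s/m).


Step 1: Convert to SI.
L = 418e-6 m, W = 158e-6 m, d = 3e-6 m
Step 2: W^3 = (158e-6)^3 = 3.94e-12 m^3
Step 3: d^3 = (3e-6)^3 = 2.70e-17 m^3
Step 4: b = 1.8e-5 * 418e-6 * 3.94e-12 / 2.70e-17
b = 1.10e-03 N*s/m


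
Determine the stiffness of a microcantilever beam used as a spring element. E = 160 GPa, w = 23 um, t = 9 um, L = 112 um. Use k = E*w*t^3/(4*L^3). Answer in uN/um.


Step 1: Convert E to consistent units (1 GPa = 1000 uN/um^2).
E = 160 GPa = 160000 uN/um^2
Step 2: Compute t^3 = 9^3 = 729
Step 3: Compute L^3 = 112^3 = 1404928
Step 4: k = 160000 * 23 * 729 / (4 * 1404928)
k = 477.3768 uN/um


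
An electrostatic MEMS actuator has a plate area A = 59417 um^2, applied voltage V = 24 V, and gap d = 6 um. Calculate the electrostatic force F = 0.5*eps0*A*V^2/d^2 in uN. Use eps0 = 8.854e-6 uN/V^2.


Step 1: Identify parameters.
eps0 = 8.854e-6 uN/V^2, A = 59417 um^2, V = 24 V, d = 6 um
Step 2: Compute V^2 = 24^2 = 576
Step 3: Compute d^2 = 6^2 = 36
Step 4: F = 0.5 * 8.854e-6 * 59417 * 576 / 36
F = 4.209 uN


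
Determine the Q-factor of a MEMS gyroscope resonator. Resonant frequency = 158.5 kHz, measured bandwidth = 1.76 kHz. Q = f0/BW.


Step 1: Q = f0 / bandwidth
Step 2: Q = 158.5 / 1.76
Q = 90.1


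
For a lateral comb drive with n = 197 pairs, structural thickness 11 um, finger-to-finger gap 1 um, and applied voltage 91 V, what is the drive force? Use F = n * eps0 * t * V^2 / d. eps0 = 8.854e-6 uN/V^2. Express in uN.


Step 1: Parameters: n=197, eps0=8.854e-6 uN/V^2, t=11 um, V=91 V, d=1 um
Step 2: V^2 = 8281
Step 3: F = 197 * 8.854e-6 * 11 * 8281 / 1
F = 158.884 uN


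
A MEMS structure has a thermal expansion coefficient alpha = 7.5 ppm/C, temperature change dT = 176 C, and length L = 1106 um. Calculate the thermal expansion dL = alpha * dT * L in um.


Step 1: Convert CTE: alpha = 7.5 ppm/C = 7.5e-6 /C
Step 2: dL = 7.5e-6 * 176 * 1106
dL = 1.4599 um


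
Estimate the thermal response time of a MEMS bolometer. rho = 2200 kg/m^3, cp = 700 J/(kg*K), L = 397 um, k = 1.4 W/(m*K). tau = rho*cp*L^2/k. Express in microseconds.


Step 1: Convert L to m: L = 397e-6 m
Step 2: L^2 = (397e-6)^2 = 1.57609e-07 m^2
Step 3: tau = 2200 * 700 * 1.57609e-07 / 1.4 = 1.733699e-01 s
Step 4: Convert to microseconds (multiply by 1e6).
tau = 173369.9 us


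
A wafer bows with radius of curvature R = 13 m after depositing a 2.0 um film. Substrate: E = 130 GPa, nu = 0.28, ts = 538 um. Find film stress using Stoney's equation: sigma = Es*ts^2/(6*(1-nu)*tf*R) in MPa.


Step 1: Compute numerator: Es * ts^2 = 130 * 538^2 = 37627720 (GPa*um^2)
Step 2: Compute denominator (R in um): 6*(1-nu)*tf*R = 6*0.72*2.0*13e6 = 112320000.0 (um^2)
Step 3: sigma (GPa) = 37627720 / 112320000.0 = 3.35005e-01 GPa
Step 4: Convert to MPa (x1000): sigma = 335.0 MPa


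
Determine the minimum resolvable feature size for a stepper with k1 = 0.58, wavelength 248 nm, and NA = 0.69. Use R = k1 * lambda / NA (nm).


Step 1: Identify values: k1 = 0.58, lambda = 248 nm, NA = 0.69
Step 2: R = k1 * lambda / NA
R = 0.58 * 248 / 0.69
R = 208.5 nm


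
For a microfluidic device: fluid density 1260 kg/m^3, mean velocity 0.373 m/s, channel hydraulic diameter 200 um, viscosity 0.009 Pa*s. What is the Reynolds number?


Step 1: Convert Dh to meters: Dh = 200e-6 m
Step 2: Re = rho * v * Dh / mu
Re = 1260 * 0.373 * 200e-6 / 0.009
Re = 10.444


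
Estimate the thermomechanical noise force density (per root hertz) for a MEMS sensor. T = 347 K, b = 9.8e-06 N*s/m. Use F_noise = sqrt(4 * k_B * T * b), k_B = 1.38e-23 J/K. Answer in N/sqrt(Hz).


Step 1: Compute 4 * k_B * T * b
= 4 * 1.38e-23 * 347 * 9.8e-06
= 1.8771e-25 N^2/Hz
Step 2: F_noise = sqrt(1.8771e-25)
F_noise = 4.33e-13 N/sqrt(Hz)


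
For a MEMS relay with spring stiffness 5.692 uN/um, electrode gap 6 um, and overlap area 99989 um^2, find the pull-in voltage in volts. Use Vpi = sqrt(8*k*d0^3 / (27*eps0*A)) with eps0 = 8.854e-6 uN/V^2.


Step 1: Compute numerator: 8 * k * d0^3 = 8 * 5.692 * 6^3 = 9835.776
Step 2: Compute denominator: 27 * eps0 * A = 27 * 8.854e-6 * 99989 = 23.90317
Step 3: Vpi = sqrt(9835.776 / 23.90317)
Vpi = 20.29 V


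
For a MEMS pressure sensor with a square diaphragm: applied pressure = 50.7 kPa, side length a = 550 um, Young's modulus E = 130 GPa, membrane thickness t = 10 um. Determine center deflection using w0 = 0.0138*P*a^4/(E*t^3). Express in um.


Step 1: Convert pressure to compatible units (E is in GPa, so P in GPa).
P = 50.7 kPa = 50.7e-6 GPa
Step 2: Compute numerator: 0.0138 * P * a^4.
a^4 = 550^4 = 91506250000
numerator = 0.0138 * 50.7e-6 * 91506250000 = 6.40233e+04
Step 3: Compute denominator: E * t^3 = 130 * 10^3 = 130000
Step 4: w0 = numerator / denominator = 6.40233e+04 / 130000 = 0.4925 um


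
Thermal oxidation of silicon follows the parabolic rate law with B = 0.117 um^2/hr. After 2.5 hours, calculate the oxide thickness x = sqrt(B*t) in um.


Step 1: Compute B*t = 0.117 * 2.5 = 0.2925
Step 2: x = sqrt(0.2925)
x = 0.541 um


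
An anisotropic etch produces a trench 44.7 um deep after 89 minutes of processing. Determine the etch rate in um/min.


Step 1: Etch rate = depth / time
Step 2: rate = 44.7 / 89
rate = 0.502 um/min


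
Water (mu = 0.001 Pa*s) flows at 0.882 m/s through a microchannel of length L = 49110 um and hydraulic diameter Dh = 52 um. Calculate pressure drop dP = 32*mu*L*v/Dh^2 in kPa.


Step 1: Convert to SI: L = 49110e-6 m, Dh = 52e-6 m
Step 2: dP = 32 * 0.001 * 49110e-6 * 0.882 / (52e-6)^2
Step 3: dP = 512603.79 Pa
Step 4: Convert to kPa: dP = 512.6 kPa


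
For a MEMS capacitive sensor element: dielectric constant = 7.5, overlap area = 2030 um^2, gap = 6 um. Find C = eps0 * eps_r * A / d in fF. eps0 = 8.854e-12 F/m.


Step 1: Convert area to m^2: A = 2030e-12 m^2
Step 2: Convert gap to m: d = 6e-6 m
Step 3: C = eps0 * eps_r * A / d
C = 8.854e-12 * 7.5 * 2030e-12 / 6e-6
Step 4: Convert to fF (multiply by 1e15).
C = 22.47 fF


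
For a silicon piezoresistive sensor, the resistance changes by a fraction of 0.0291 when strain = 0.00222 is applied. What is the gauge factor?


Step 1: Identify values.
dR/R = 0.0291, strain = 0.00222
Step 2: GF = (dR/R) / strain = 0.0291 / 0.00222
GF = 13.1


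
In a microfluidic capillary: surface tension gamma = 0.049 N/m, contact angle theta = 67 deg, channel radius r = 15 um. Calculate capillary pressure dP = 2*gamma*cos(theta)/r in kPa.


Step 1: cos(67 deg) = 0.3907
Step 2: Convert r to m: r = 15e-6 m
Step 3: dP = 2 * 0.049 * 0.3907 / 15e-6 = 2552.6 Pa
Step 4: Convert Pa to kPa (divide by 1000).
dP = 2.55 kPa


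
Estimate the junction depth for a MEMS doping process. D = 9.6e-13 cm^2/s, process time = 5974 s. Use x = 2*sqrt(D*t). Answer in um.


Step 1: Compute D*t = 9.6e-13 * 5974 = 5.73504e-09 cm^2
Step 2: sqrt(D*t) = 7.573e-05 cm
Step 3: x = 2 * 7.573e-05 cm = 1.5146e-04 cm
Step 4: Convert to um (1 cm = 1e4 um): x = 1.515 um


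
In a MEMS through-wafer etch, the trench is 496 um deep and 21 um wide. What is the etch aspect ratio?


Step 1: AR = depth / width
Step 2: AR = 496 / 21
AR = 23.6


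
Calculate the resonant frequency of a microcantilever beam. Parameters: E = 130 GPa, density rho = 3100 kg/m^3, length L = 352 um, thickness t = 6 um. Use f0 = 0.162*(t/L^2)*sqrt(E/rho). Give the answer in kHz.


Step 1: Convert units to SI.
t_SI = 6e-6 m, L_SI = 352e-6 m
Step 2: Calculate sqrt(E/rho).
sqrt(130e9 / 3100) = 6475.76 m/s
Step 3: Compute f0.
f0 = 0.162 * 6e-6 / (352e-6)^2 * 6475.76 = 50800.9 Hz = 50.8 kHz


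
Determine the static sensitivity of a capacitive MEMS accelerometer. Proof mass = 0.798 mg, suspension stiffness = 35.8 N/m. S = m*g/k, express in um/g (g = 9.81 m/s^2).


Step 1: Convert mass: m = 0.798 mg = 7.98e-07 kg
Step 2: S = m * g / k = 7.98e-07 * 9.81 / 35.8
Step 3: S = 2.19e-07 m/g
Step 4: Convert to um/g: S = 0.219 um/g


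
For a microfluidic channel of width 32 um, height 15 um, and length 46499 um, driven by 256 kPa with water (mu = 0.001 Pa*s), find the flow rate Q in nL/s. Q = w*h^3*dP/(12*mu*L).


Step 1: Convert all dimensions to SI (meters).
w = 32e-6 m, h = 15e-6 m, L = 46499e-6 m, dP = 256e3 Pa
Step 2: Q = w * h^3 * dP / (12 * mu * L)
Q = 32e-6 * (15e-6)^3 * 256e3 / (12 * 0.001 * 46499e-6) = 4.954945e-11 m^3/s
Step 3: Convert Q from m^3/s to nL/s (1 m^3 = 1e12 nL, so multiply by 1e12).
Q = 49.549 nL/s


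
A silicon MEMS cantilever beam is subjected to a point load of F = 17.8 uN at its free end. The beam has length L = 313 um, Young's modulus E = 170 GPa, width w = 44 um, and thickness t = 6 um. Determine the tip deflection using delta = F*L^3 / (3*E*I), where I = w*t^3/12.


Step 1: Calculate the second moment of area.
I = w * t^3 / 12 = 44 * 6^3 / 12 = 792.0 um^4
Step 2: Convert E to consistent units (1 GPa = 1000 uN/um^2).
E = 170 GPa = 170000 uN/um^2
Step 3: Calculate tip deflection.
delta = F * L^3 / (3 * E * I)
delta = 17.8 * 313^3 / (3 * 170000 * 792.0)
delta = 1.3513 um


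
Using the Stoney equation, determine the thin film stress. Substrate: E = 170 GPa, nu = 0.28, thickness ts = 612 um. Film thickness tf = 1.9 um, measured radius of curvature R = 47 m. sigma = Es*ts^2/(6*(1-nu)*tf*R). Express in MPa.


Step 1: Compute numerator: Es * ts^2 = 170 * 612^2 = 63672480 (GPa*um^2)
Step 2: Compute denominator (R in um): 6*(1-nu)*tf*R = 6*0.72*1.9*47e6 = 385776000.0 (um^2)
Step 3: sigma (GPa) = 63672480 / 385776000.0 = 1.6505e-01 GPa
Step 4: Convert to MPa (x1000): sigma = 165.1 MPa


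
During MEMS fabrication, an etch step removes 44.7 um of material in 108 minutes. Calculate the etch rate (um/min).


Step 1: Etch rate = depth / time
Step 2: rate = 44.7 / 108
rate = 0.414 um/min


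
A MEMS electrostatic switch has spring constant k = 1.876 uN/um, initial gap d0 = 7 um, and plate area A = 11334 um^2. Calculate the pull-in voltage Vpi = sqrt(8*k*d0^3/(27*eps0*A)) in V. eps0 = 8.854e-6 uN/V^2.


Step 1: Compute numerator: 8 * k * d0^3 = 8 * 1.876 * 7^3 = 5147.744
Step 2: Compute denominator: 27 * eps0 * A = 27 * 8.854e-6 * 11334 = 2.709483
Step 3: Vpi = sqrt(5147.744 / 2.709483)
Vpi = 43.59 V


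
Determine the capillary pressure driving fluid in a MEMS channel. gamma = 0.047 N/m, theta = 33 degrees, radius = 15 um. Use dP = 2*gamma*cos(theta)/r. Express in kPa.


Step 1: cos(33 deg) = 0.8387
Step 2: Convert r to m: r = 15e-6 m
Step 3: dP = 2 * 0.047 * 0.8387 / 15e-6 = 5255.9 Pa
Step 4: Convert Pa to kPa (divide by 1000).
dP = 5.26 kPa


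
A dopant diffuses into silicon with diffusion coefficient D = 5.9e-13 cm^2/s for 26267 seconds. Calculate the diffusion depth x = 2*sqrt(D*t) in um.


Step 1: Compute D*t = 5.9e-13 * 26267 = 1.549753e-08 cm^2
Step 2: sqrt(D*t) = 1.2449e-04 cm
Step 3: x = 2 * 1.2449e-04 cm = 2.4898e-04 cm
Step 4: Convert to um (1 cm = 1e4 um): x = 2.49 um


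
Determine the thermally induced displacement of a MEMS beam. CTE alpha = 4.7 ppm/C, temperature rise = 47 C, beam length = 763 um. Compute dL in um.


Step 1: Convert CTE: alpha = 4.7 ppm/C = 4.7e-6 /C
Step 2: dL = 4.7e-6 * 47 * 763
dL = 0.1685 um


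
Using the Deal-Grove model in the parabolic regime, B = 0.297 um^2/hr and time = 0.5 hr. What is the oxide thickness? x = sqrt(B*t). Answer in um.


Step 1: Compute B*t = 0.297 * 0.5 = 0.1485
Step 2: x = sqrt(0.1485)
x = 0.385 um


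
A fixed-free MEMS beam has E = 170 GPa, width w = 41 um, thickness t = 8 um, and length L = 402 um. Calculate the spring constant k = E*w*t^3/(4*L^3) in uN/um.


Step 1: Convert E to consistent units (1 GPa = 1000 uN/um^2).
E = 170 GPa = 170000 uN/um^2
Step 2: Compute t^3 = 8^3 = 512
Step 3: Compute L^3 = 402^3 = 64964808
Step 4: k = 170000 * 41 * 512 / (4 * 64964808)
k = 13.733 uN/um


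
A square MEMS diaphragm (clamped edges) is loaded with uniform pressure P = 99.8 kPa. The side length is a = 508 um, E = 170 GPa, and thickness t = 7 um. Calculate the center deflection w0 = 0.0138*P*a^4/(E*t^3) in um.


Step 1: Convert pressure to compatible units (E is in GPa, so P in GPa).
P = 99.8 kPa = 99.8e-6 GPa
Step 2: Compute numerator: 0.0138 * P * a^4.
a^4 = 508^4 = 66597028096
numerator = 0.0138 * 99.8e-6 * 66597028096 = 9.17201e+04
Step 3: Compute denominator: E * t^3 = 170 * 7^3 = 58310
Step 4: w0 = numerator / denominator = 9.17201e+04 / 58310 = 1.573 um


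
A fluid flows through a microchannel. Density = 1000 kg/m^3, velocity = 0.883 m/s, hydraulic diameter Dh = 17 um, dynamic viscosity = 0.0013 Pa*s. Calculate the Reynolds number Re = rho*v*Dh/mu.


Step 1: Convert Dh to meters: Dh = 17e-6 m
Step 2: Re = rho * v * Dh / mu
Re = 1000 * 0.883 * 17e-6 / 0.0013
Re = 11.547


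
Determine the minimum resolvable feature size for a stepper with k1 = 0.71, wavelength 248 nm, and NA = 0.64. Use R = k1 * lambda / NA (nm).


Step 1: Identify values: k1 = 0.71, lambda = 248 nm, NA = 0.64
Step 2: R = k1 * lambda / NA
R = 0.71 * 248 / 0.64
R = 275.1 nm


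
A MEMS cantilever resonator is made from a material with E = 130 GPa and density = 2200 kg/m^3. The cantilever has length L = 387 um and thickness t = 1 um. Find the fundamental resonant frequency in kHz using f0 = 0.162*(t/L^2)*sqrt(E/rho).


Step 1: Convert units to SI.
t_SI = 1e-6 m, L_SI = 387e-6 m
Step 2: Calculate sqrt(E/rho).
sqrt(130e9 / 2200) = 7687.06 m/s
Step 3: Compute f0.
f0 = 0.162 * 1e-6 / (387e-6)^2 * 7687.06 = 8314.8 Hz = 8.31 kHz


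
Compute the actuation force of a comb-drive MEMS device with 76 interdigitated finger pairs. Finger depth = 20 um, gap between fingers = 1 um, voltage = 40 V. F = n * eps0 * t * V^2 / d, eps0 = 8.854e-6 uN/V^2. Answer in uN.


Step 1: Parameters: n=76, eps0=8.854e-6 uN/V^2, t=20 um, V=40 V, d=1 um
Step 2: V^2 = 1600
Step 3: F = 76 * 8.854e-6 * 20 * 1600 / 1
F = 21.533 uN


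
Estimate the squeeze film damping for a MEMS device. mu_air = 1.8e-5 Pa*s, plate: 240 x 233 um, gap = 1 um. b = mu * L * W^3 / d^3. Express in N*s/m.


Step 1: Convert to SI.
L = 240e-6 m, W = 233e-6 m, d = 1e-6 m
Step 2: W^3 = (233e-6)^3 = 1.26e-11 m^3
Step 3: d^3 = (1e-6)^3 = 1.00e-18 m^3
Step 4: b = 1.8e-5 * 240e-6 * 1.26e-11 / 1.00e-18
b = 5.46e-02 N*s/m


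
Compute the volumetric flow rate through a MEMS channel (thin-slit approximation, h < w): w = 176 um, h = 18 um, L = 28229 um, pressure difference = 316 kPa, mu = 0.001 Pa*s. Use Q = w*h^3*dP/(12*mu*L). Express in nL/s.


Step 1: Convert all dimensions to SI (meters).
w = 176e-6 m, h = 18e-6 m, L = 28229e-6 m, dP = 316e3 Pa
Step 2: Q = w * h^3 * dP / (12 * mu * L)
Q = 176e-6 * (18e-6)^3 * 316e3 / (12 * 0.001 * 28229e-6) = 9.5750384e-10 m^3/s
Step 3: Convert Q from m^3/s to nL/s (1 m^3 = 1e12 nL, so multiply by 1e12).
Q = 957.504 nL/s


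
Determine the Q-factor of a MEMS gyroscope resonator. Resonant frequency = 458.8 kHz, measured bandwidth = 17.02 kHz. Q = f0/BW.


Step 1: Q = f0 / bandwidth
Step 2: Q = 458.8 / 17.02
Q = 27.0


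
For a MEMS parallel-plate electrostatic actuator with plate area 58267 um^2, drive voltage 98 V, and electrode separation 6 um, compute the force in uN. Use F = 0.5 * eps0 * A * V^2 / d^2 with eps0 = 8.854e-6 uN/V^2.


Step 1: Identify parameters.
eps0 = 8.854e-6 uN/V^2, A = 58267 um^2, V = 98 V, d = 6 um
Step 2: Compute V^2 = 98^2 = 9604
Step 3: Compute d^2 = 6^2 = 36
Step 4: F = 0.5 * 8.854e-6 * 58267 * 9604 / 36
F = 68.815 uN


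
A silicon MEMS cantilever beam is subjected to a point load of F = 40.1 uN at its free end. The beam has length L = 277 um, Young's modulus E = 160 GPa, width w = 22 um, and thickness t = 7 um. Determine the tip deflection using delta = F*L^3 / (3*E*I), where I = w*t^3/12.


Step 1: Calculate the second moment of area.
I = w * t^3 / 12 = 22 * 7^3 / 12 = 628.8333 um^4
Step 2: Convert E to consistent units (1 GPa = 1000 uN/um^2).
E = 160 GPa = 160000 uN/um^2
Step 3: Calculate tip deflection.
delta = F * L^3 / (3 * E * I)
delta = 40.1 * 277^3 / (3 * 160000 * 628.8333)
delta = 2.8236 um


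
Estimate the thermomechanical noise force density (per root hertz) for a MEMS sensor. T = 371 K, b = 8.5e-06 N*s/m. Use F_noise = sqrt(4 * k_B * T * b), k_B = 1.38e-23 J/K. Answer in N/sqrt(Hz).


Step 1: Compute 4 * k_B * T * b
= 4 * 1.38e-23 * 371 * 8.5e-06
= 1.7407e-25 N^2/Hz
Step 2: F_noise = sqrt(1.7407e-25)
F_noise = 4.17e-13 N/sqrt(Hz)


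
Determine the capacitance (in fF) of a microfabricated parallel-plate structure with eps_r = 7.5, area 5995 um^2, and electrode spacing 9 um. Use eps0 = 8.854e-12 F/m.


Step 1: Convert area to m^2: A = 5995e-12 m^2
Step 2: Convert gap to m: d = 9e-6 m
Step 3: C = eps0 * eps_r * A / d
C = 8.854e-12 * 7.5 * 5995e-12 / 9e-6
Step 4: Convert to fF (multiply by 1e15).
C = 44.23 fF


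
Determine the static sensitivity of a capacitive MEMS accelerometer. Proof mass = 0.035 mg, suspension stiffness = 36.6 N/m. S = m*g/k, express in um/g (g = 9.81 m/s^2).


Step 1: Convert mass: m = 0.035 mg = 3.50e-08 kg
Step 2: S = m * g / k = 3.50e-08 * 9.81 / 36.6
Step 3: S = 9.38e-09 m/g
Step 4: Convert to um/g: S = 0.009 um/g


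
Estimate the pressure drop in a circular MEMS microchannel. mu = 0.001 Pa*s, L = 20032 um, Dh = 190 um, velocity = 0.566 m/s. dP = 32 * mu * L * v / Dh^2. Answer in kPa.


Step 1: Convert to SI: L = 20032e-6 m, Dh = 190e-6 m
Step 2: dP = 32 * 0.001 * 20032e-6 * 0.566 / (190e-6)^2
Step 3: dP = 10050.40 Pa
Step 4: Convert to kPa: dP = 10.05 kPa


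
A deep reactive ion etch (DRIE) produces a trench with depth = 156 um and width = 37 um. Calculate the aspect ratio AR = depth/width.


Step 1: AR = depth / width
Step 2: AR = 156 / 37
AR = 4.2


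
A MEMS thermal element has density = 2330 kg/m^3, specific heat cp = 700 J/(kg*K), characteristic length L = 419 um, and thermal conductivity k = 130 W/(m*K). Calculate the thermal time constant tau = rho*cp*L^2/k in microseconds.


Step 1: Convert L to m: L = 419e-6 m
Step 2: L^2 = (419e-6)^2 = 1.75561e-07 m^2
Step 3: tau = 2330 * 700 * 1.75561e-07 / 130 = 2.20261532e-03 s
Step 4: Convert to microseconds (multiply by 1e6).
tau = 2202.615 us


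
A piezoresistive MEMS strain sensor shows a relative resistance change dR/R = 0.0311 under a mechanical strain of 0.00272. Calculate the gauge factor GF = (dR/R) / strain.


Step 1: Identify values.
dR/R = 0.0311, strain = 0.00272
Step 2: GF = (dR/R) / strain = 0.0311 / 0.00272
GF = 11.4


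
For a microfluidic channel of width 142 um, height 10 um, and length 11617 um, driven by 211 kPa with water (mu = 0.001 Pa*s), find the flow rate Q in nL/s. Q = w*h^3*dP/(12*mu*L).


Step 1: Convert all dimensions to SI (meters).
w = 142e-6 m, h = 10e-6 m, L = 11617e-6 m, dP = 211e3 Pa
Step 2: Q = w * h^3 * dP / (12 * mu * L)
Q = 142e-6 * (10e-6)^3 * 211e3 / (12 * 0.001 * 11617e-6) = 2.1492927e-10 m^3/s
Step 3: Convert Q from m^3/s to nL/s (1 m^3 = 1e12 nL, so multiply by 1e12).
Q = 214.929 nL/s


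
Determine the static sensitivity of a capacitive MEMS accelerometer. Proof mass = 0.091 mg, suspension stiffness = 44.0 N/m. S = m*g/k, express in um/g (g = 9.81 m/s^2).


Step 1: Convert mass: m = 0.091 mg = 9.10e-08 kg
Step 2: S = m * g / k = 9.10e-08 * 9.81 / 44.0
Step 3: S = 2.03e-08 m/g
Step 4: Convert to um/g: S = 0.02 um/g


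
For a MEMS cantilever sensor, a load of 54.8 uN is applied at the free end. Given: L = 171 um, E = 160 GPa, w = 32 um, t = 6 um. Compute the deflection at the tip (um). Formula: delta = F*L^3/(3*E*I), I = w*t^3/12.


Step 1: Calculate the second moment of area.
I = w * t^3 / 12 = 32 * 6^3 / 12 = 576.0 um^4
Step 2: Convert E to consistent units (1 GPa = 1000 uN/um^2).
E = 160 GPa = 160000 uN/um^2
Step 3: Calculate tip deflection.
delta = F * L^3 / (3 * E * I)
delta = 54.8 * 171^3 / (3 * 160000 * 576.0)
delta = 0.9911 um


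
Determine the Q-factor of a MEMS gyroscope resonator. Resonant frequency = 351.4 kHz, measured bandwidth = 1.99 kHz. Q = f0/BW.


Step 1: Q = f0 / bandwidth
Step 2: Q = 351.4 / 1.99
Q = 176.6


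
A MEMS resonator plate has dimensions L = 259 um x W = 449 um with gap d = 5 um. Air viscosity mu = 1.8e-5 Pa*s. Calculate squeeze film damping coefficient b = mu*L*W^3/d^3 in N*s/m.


Step 1: Convert to SI.
L = 259e-6 m, W = 449e-6 m, d = 5e-6 m
Step 2: W^3 = (449e-6)^3 = 9.05e-11 m^3
Step 3: d^3 = (5e-6)^3 = 1.25e-16 m^3
Step 4: b = 1.8e-5 * 259e-6 * 9.05e-11 / 1.25e-16
b = 3.38e-03 N*s/m


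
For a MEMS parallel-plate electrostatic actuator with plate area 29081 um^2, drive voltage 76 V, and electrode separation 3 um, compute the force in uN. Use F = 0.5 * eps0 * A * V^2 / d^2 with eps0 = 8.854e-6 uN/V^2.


Step 1: Identify parameters.
eps0 = 8.854e-6 uN/V^2, A = 29081 um^2, V = 76 V, d = 3 um
Step 2: Compute V^2 = 76^2 = 5776
Step 3: Compute d^2 = 3^2 = 9
Step 4: F = 0.5 * 8.854e-6 * 29081 * 5776 / 9
F = 82.623 uN


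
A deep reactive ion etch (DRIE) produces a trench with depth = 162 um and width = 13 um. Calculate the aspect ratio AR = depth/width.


Step 1: AR = depth / width
Step 2: AR = 162 / 13
AR = 12.5


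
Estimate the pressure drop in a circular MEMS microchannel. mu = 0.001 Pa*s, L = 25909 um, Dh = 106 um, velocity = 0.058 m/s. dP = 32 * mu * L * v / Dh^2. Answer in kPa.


Step 1: Convert to SI: L = 25909e-6 m, Dh = 106e-6 m
Step 2: dP = 32 * 0.001 * 25909e-6 * 0.058 / (106e-6)^2
Step 3: dP = 4279.74 Pa
Step 4: Convert to kPa: dP = 4.28 kPa


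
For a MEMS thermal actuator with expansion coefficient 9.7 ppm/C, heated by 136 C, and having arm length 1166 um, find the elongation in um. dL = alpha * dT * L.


Step 1: Convert CTE: alpha = 9.7 ppm/C = 9.7e-6 /C
Step 2: dL = 9.7e-6 * 136 * 1166
dL = 1.5382 um


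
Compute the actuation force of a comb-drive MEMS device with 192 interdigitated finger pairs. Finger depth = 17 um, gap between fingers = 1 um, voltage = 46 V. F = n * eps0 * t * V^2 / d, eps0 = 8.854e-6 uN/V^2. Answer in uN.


Step 1: Parameters: n=192, eps0=8.854e-6 uN/V^2, t=17 um, V=46 V, d=1 um
Step 2: V^2 = 2116
Step 3: F = 192 * 8.854e-6 * 17 * 2116 / 1
F = 61.151 uN


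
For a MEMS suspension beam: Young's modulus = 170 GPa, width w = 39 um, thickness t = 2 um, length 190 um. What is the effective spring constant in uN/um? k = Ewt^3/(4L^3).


Step 1: Convert E to consistent units (1 GPa = 1000 uN/um^2).
E = 170 GPa = 170000 uN/um^2
Step 2: Compute t^3 = 2^3 = 8
Step 3: Compute L^3 = 190^3 = 6859000
Step 4: k = 170000 * 39 * 8 / (4 * 6859000)
k = 1.9332 uN/um


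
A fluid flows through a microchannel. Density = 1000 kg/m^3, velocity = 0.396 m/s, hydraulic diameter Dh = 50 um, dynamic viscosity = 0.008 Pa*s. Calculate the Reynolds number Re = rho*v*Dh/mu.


Step 1: Convert Dh to meters: Dh = 50e-6 m
Step 2: Re = rho * v * Dh / mu
Re = 1000 * 0.396 * 50e-6 / 0.008
Re = 2.475


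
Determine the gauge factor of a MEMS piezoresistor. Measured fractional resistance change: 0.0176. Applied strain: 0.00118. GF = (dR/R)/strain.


Step 1: Identify values.
dR/R = 0.0176, strain = 0.00118
Step 2: GF = (dR/R) / strain = 0.0176 / 0.00118
GF = 14.9


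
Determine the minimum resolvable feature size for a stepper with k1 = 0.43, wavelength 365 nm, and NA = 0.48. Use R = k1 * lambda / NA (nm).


Step 1: Identify values: k1 = 0.43, lambda = 365 nm, NA = 0.48
Step 2: R = k1 * lambda / NA
R = 0.43 * 365 / 0.48
R = 327.0 nm


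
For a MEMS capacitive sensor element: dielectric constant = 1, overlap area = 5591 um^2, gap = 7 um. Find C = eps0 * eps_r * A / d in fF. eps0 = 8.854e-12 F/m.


Step 1: Convert area to m^2: A = 5591e-12 m^2
Step 2: Convert gap to m: d = 7e-6 m
Step 3: C = eps0 * eps_r * A / d
C = 8.854e-12 * 1 * 5591e-12 / 7e-6
Step 4: Convert to fF (multiply by 1e15).
C = 7.07 fF


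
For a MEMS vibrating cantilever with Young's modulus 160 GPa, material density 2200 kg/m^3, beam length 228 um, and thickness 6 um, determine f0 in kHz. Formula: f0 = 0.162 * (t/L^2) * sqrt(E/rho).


Step 1: Convert units to SI.
t_SI = 6e-6 m, L_SI = 228e-6 m
Step 2: Calculate sqrt(E/rho).
sqrt(160e9 / 2200) = 8528.03 m/s
Step 3: Compute f0.
f0 = 0.162 * 6e-6 / (228e-6)^2 * 8528.03 = 159457.6 Hz = 159.46 kHz


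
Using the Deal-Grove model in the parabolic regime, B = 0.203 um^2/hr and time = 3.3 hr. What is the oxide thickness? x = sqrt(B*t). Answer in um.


Step 1: Compute B*t = 0.203 * 3.3 = 0.6699
Step 2: x = sqrt(0.6699)
x = 0.818 um


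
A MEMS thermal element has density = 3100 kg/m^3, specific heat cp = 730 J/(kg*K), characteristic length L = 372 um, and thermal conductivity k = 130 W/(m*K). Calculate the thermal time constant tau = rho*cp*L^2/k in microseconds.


Step 1: Convert L to m: L = 372e-6 m
Step 2: L^2 = (372e-6)^2 = 1.38384e-07 m^2
Step 3: tau = 3100 * 730 * 1.38384e-07 / 130 = 2.40894609e-03 s
Step 4: Convert to microseconds (multiply by 1e6).
tau = 2408.946 us


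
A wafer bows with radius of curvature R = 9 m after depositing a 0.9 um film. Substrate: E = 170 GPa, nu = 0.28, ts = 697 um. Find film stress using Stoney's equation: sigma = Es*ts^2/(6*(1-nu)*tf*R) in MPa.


Step 1: Compute numerator: Es * ts^2 = 170 * 697^2 = 82587530 (GPa*um^2)
Step 2: Compute denominator (R in um): 6*(1-nu)*tf*R = 6*0.72*0.9*9e6 = 34992000.0 (um^2)
Step 3: sigma (GPa) = 82587530 / 34992000.0 = 2.360183e+00 GPa
Step 4: Convert to MPa (x1000): sigma = 2360.2 MPa
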